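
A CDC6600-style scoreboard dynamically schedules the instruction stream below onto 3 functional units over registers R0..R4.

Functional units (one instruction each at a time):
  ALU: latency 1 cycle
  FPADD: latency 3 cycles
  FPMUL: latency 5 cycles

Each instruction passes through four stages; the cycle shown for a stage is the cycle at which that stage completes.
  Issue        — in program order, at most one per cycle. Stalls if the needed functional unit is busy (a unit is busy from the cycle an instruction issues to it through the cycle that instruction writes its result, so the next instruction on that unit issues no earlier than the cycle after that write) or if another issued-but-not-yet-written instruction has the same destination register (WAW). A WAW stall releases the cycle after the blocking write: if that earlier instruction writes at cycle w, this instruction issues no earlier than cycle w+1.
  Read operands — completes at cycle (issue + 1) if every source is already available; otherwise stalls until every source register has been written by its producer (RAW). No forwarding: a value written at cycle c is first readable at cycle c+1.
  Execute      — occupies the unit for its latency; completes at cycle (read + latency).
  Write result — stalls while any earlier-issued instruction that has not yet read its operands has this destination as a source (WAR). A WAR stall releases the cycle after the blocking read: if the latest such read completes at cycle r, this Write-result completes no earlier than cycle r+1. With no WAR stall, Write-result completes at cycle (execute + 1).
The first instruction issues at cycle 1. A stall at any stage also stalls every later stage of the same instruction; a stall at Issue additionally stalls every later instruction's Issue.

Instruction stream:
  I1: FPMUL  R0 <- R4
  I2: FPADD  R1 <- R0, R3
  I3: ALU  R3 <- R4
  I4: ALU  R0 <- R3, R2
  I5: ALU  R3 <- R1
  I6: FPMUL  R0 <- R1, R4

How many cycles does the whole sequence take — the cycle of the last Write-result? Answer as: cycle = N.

c1: issue I1 (FPMUL)
c2: I1 read-ops; issue I2 (FPADD)
c3: issue I3 (ALU)
c4: I3 read-ops
c5: I3 finished on ALU
c7: I1 finished on FPMUL
c8: I1→R0
c9: I2 read-ops
c10: I3→R3
c11: issue I4 (ALU)
c12: I2 finished on FPADD; I4 read-ops
c13: I2→R1; I4 finished on ALU
c14: I4→R0
c15: issue I5 (ALU)
c16: I5 read-ops; issue I6 (FPMUL)
c17: I5 finished on ALU; I6 read-ops
c18: I5→R3
c22: I6 finished on FPMUL
c23: I6→R0

cycle = 23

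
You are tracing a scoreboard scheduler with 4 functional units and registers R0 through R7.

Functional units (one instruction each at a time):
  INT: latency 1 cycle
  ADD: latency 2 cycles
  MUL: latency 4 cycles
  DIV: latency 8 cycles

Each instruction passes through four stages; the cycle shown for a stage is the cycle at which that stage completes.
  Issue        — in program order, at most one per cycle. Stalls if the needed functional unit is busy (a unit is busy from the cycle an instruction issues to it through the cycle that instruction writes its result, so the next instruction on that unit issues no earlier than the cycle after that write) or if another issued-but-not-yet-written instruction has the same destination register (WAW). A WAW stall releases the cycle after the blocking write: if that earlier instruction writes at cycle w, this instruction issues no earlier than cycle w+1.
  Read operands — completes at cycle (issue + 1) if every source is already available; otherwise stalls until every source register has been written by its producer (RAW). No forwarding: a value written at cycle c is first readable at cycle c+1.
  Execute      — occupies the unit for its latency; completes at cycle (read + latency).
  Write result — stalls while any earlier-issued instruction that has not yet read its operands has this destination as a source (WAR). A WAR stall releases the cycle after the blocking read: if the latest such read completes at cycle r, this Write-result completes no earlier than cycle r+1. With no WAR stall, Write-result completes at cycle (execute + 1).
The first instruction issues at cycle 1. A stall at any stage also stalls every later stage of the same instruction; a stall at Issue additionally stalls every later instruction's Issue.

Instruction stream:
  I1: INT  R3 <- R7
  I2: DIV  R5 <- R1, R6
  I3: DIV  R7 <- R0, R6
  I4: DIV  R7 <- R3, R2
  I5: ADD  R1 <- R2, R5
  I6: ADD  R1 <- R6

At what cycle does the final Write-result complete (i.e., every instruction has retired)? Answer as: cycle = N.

I1: IS=1 RO=2 EX=3 WR=4
I2: IS=2 RO=3 EX=11 WR=12
I3: IS=13 RO=14 EX=22 WR=23  [struct: DIV busy until I2 writes@12]
I4: IS=24 RO=25 EX=33 WR=34  [struct: DIV busy until I3 writes@23]
I5: IS=25 RO=26 EX=28 WR=29
I6: IS=30 RO=31 EX=33 WR=34  [struct: ADD busy until I5 writes@29]

cycle = 34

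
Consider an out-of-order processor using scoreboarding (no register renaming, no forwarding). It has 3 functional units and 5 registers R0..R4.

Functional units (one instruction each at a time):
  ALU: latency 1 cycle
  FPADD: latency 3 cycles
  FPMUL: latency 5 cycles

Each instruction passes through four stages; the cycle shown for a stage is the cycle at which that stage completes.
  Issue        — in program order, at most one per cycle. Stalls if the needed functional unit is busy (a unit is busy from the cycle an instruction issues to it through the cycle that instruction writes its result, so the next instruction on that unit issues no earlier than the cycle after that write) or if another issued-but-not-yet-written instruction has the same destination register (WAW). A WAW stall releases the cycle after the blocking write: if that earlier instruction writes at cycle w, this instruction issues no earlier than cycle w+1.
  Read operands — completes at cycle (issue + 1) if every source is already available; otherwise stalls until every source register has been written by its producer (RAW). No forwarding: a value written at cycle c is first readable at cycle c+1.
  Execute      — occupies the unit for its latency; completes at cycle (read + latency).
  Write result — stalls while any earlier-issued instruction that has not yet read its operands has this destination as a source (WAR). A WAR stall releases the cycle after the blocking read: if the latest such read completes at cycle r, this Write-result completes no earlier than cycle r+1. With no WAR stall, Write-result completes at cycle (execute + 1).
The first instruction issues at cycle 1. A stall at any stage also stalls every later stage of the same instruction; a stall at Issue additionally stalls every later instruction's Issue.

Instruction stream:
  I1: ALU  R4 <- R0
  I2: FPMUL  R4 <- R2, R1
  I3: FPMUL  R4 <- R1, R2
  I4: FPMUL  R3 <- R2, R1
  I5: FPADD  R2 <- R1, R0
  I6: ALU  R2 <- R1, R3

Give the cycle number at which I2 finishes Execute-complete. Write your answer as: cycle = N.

1) issue 1, read 2, done 3, write 4
2) issue 5, read 6, done 11, write 12  <WAW R4: wait I1 write@4>
3) issue 13, read 14, done 19, write 20  <struct: FPMUL busy until I2 writes@12>
4) issue 21, read 22, done 27, write 28  <struct: FPMUL busy until I3 writes@20>
5) issue 22, read 23, done 26, write 27
6) issue 28, read 29, done 30, write 31  <WAW R2: wait I5 write@27>

cycle = 11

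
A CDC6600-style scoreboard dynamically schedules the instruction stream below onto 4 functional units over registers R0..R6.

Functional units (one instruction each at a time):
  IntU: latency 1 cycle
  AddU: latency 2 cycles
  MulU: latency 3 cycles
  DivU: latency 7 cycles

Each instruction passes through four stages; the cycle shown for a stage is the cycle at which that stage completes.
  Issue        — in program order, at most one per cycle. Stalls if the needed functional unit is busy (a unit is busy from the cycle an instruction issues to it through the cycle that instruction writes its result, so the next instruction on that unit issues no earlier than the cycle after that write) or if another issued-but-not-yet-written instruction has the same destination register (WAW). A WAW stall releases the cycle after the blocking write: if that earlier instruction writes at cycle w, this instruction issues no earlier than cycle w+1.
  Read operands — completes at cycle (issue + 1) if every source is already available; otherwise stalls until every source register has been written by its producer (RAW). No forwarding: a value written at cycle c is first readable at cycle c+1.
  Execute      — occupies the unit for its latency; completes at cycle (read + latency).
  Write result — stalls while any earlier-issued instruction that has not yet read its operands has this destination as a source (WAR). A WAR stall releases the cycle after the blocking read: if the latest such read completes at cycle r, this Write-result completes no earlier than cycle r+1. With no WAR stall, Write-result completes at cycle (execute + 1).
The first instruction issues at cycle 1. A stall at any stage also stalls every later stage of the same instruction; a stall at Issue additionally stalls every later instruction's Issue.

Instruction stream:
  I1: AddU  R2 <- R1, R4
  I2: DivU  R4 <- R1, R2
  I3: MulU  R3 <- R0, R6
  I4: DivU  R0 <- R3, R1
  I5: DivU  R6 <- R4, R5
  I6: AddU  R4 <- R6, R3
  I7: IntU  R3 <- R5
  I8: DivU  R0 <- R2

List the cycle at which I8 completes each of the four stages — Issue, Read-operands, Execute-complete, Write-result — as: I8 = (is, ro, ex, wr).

cycle 1: I1→AddU
cycle 2: I1 RO; I2→DivU
cycle 3: I3→MulU
cycle 4: I1 EX; I3 RO
cycle 5: I1 WR R2
cycle 6: I2 RO
cycle 7: I3 EX
cycle 8: I3 WR R3
cycle 13: I2 EX
cycle 14: I2 WR R4
cycle 15: I4→DivU
cycle 16: I4 RO
cycle 23: I4 EX
cycle 24: I4 WR R0
cycle 25: I5→DivU
cycle 26: I5 RO; I6→AddU
cycle 27: I7→IntU
cycle 28: I7 RO
cycle 29: I7 EX
cycle 33: I5 EX
cycle 34: I5 WR R6
cycle 35: I6 RO; I8→DivU
cycle 36: I7 WR R3; I8 RO
cycle 37: I6 EX
cycle 38: I6 WR R4
cycle 43: I8 EX
cycle 44: I8 WR R0

I8 = (35, 36, 43, 44)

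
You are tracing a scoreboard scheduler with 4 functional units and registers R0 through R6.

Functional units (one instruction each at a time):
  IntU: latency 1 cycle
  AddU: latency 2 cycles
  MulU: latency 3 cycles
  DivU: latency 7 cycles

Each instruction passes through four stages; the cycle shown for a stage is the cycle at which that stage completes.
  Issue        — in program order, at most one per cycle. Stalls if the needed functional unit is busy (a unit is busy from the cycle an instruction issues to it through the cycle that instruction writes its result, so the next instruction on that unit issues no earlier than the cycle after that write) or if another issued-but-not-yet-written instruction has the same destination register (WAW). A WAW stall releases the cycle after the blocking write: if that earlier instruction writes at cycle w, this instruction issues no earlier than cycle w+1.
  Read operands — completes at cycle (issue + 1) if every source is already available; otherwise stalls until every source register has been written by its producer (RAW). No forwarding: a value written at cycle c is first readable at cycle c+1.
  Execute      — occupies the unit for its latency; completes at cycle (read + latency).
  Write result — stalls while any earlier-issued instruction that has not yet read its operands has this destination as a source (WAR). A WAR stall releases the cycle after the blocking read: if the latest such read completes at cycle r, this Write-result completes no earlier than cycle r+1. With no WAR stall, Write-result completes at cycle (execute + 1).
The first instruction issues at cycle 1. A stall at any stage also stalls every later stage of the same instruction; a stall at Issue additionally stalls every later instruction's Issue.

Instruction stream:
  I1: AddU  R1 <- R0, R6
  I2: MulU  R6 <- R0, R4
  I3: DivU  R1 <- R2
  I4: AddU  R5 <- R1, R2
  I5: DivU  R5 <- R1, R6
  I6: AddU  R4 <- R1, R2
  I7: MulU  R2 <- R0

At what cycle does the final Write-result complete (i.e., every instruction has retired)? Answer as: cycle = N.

cycle = 29

cycle 1: I1 issues→AddU
cycle 2: I1 reads · I2 issues→MulU
cycle 3: I2 reads
cycle 4: I1 exec-done
cycle 5: I1 writes R1
cycle 6: I2 exec-done · I3 issues→DivU
cycle 7: I2 writes R6 · I3 reads · I4 issues→AddU
cycle 14: I3 exec-done
cycle 15: I3 writes R1
cycle 16: I4 reads
cycle 18: I4 exec-done
cycle 19: I4 writes R5
cycle 20: I5 issues→DivU
cycle 21: I5 reads · I6 issues→AddU
cycle 22: I6 reads · I7 issues→MulU
cycle 23: I7 reads
cycle 24: I6 exec-done
cycle 25: I6 writes R4
cycle 26: I7 exec-done
cycle 27: I7 writes R2
cycle 28: I5 exec-done
cycle 29: I5 writes R5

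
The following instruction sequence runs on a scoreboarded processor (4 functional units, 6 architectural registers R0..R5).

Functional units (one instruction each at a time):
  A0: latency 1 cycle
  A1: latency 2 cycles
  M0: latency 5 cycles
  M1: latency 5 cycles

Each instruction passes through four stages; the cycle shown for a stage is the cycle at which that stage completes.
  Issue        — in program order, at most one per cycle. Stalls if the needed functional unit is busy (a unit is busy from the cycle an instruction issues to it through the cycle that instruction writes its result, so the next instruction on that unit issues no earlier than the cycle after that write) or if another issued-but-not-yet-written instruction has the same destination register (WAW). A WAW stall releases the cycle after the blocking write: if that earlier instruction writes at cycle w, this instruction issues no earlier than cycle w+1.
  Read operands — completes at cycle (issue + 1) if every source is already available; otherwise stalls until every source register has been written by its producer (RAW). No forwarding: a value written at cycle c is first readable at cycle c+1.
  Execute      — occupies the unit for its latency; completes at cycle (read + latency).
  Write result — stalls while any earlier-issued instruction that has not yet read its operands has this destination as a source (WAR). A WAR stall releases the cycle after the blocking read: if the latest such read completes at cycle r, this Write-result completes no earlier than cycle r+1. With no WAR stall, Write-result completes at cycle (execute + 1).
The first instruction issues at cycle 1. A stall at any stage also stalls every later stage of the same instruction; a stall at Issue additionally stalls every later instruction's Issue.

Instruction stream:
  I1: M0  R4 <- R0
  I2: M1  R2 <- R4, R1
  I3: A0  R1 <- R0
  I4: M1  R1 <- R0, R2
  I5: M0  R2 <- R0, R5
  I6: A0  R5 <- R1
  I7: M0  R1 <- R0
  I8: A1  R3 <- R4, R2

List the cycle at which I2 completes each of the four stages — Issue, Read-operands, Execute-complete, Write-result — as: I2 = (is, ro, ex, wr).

I2 = (2, 9, 14, 15)

I1  is:1  ro:2  ex:7  wr:8
I2  is:2  ro:9  ex:14  wr:15  — RAW R4: wait I1 write@8
I3  is:3  ro:4  ex:5  wr:10  — WAR R1: wait I2 read@9
I4  is:16  ro:17  ex:22  wr:23  — struct: M1 busy until I2 writes@15
I5  is:17  ro:18  ex:23  wr:24
I6  is:18  ro:24  ex:25  wr:26  — RAW R1: wait I4 write@23
I7  is:25  ro:26  ex:31  wr:32  — struct: M0 busy until I5 writes@24
I8  is:26  ro:27  ex:29  wr:30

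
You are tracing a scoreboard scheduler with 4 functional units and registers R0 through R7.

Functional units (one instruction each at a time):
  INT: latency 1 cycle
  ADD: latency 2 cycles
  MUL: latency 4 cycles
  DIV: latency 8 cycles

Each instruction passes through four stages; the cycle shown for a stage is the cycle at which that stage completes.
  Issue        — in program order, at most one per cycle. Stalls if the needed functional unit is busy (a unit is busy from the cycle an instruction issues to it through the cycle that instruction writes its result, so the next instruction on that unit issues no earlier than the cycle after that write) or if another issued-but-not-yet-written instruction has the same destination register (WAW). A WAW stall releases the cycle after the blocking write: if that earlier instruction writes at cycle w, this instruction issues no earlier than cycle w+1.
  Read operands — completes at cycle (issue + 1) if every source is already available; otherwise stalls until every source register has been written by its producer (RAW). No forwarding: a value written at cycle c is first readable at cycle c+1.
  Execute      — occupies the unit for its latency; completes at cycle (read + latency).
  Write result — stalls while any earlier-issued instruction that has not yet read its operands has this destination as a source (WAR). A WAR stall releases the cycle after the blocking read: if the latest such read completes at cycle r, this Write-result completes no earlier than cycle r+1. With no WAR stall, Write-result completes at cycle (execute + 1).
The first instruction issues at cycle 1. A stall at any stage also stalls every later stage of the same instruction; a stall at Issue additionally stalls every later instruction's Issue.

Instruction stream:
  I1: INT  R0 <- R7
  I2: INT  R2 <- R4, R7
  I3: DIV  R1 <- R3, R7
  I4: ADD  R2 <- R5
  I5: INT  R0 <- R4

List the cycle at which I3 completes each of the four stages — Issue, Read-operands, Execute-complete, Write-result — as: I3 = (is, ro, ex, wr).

I3 = (6, 7, 15, 16)

1) issue 1, read 2, done 3, write 4
2) issue 5, read 6, done 7, write 8  <struct: INT busy until I1 writes@4>
3) issue 6, read 7, done 15, write 16
4) issue 9, read 10, done 12, write 13  <WAW R2: wait I2 write@8>
5) issue 10, read 11, done 12, write 13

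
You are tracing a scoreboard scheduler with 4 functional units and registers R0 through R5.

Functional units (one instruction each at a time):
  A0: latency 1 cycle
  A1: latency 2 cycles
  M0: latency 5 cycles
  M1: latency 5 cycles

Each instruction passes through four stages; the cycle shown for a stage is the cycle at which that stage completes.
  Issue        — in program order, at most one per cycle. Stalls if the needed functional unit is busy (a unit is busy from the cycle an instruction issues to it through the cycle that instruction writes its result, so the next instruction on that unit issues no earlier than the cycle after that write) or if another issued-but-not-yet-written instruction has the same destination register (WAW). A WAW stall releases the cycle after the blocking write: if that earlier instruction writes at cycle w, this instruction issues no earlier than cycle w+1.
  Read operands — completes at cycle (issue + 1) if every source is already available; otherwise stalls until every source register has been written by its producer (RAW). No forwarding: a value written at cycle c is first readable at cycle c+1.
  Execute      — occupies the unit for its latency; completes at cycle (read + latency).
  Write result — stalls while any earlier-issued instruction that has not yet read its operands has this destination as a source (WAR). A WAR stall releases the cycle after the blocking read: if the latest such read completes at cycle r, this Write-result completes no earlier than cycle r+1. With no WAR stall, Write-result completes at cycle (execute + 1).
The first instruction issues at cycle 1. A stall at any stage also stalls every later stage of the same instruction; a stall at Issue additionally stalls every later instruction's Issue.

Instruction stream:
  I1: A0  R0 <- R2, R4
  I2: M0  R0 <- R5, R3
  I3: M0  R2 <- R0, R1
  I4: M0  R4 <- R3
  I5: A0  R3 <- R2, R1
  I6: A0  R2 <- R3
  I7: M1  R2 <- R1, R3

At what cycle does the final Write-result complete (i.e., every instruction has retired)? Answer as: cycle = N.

cycle = 37

cycle 1: I1→A0
cycle 2: I1 RO
cycle 3: I1 EX
cycle 4: I1 WR R0
cycle 5: I2→M0
cycle 6: I2 RO
cycle 11: I2 EX
cycle 12: I2 WR R0
cycle 13: I3→M0
cycle 14: I3 RO
cycle 19: I3 EX
cycle 20: I3 WR R2
cycle 21: I4→M0
cycle 22: I4 RO | I5→A0
cycle 23: I5 RO
cycle 24: I5 EX
cycle 25: I5 WR R3
cycle 26: I6→A0
cycle 27: I4 EX | I6 RO
cycle 28: I4 WR R4 | I6 EX
cycle 29: I6 WR R2
cycle 30: I7→M1
cycle 31: I7 RO
cycle 36: I7 EX
cycle 37: I7 WR R2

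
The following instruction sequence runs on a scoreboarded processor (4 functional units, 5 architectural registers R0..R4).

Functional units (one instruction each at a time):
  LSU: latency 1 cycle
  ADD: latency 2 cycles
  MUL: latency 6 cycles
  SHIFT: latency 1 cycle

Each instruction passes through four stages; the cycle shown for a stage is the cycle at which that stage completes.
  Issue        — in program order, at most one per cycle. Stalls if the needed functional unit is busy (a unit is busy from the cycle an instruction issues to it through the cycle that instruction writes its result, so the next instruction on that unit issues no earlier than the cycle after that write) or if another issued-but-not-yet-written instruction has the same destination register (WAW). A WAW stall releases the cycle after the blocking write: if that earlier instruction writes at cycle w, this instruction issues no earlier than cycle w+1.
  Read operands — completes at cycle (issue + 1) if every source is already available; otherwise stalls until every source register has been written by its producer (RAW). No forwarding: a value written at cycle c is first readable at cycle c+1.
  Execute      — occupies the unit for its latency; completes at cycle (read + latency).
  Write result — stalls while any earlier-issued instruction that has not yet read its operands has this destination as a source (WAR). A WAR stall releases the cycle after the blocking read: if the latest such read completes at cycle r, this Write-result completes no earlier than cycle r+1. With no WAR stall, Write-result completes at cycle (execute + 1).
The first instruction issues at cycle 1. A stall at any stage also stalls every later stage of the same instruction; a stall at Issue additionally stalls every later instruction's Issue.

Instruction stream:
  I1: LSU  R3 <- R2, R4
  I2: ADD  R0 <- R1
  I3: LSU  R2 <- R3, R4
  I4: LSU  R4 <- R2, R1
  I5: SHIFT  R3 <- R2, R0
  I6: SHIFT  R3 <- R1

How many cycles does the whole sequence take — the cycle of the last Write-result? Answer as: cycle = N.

cycle = 17

I1  is:1  ro:2  ex:3  wr:4
I2  is:2  ro:3  ex:5  wr:6
I3  is:5  ro:6  ex:7  wr:8  — struct: LSU busy until I1 writes@4
I4  is:9  ro:10  ex:11  wr:12  — struct: LSU busy until I3 writes@8
I5  is:10  ro:11  ex:12  wr:13
I6  is:14  ro:15  ex:16  wr:17  — struct: SHIFT busy until I5 writes@13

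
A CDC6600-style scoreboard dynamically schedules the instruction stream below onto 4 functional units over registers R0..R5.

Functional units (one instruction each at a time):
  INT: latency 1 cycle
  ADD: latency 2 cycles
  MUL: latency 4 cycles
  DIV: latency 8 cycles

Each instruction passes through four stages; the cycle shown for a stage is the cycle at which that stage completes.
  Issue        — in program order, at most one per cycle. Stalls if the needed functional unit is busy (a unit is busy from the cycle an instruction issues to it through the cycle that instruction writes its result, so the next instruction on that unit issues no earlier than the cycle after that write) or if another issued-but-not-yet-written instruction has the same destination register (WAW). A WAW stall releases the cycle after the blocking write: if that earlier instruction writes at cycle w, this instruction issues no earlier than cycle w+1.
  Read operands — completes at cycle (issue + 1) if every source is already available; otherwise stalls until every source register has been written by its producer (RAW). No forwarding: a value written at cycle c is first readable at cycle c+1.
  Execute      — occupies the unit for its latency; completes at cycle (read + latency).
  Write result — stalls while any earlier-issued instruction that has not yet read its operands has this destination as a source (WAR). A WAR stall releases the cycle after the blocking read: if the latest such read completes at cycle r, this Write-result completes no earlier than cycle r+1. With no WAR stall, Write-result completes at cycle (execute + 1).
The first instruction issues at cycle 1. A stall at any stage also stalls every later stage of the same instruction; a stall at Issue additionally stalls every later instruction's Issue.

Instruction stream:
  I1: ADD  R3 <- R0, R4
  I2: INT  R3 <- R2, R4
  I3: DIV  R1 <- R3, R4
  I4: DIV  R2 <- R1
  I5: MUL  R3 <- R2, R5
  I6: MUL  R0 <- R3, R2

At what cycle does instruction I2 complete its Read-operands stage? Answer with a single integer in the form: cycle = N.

  I1 | 1 | 2 | 4 | 5
  I2 | 6 | 7 | 8 | 9   WAW R3: wait I1 write@5
  I3 | 7 | 10 | 18 | 19   RAW R3: wait I2 write@9
  I4 | 20 | 21 | 29 | 30   struct: DIV busy until I3 writes@19
  I5 | 21 | 31 | 35 | 36   RAW R2: wait I4 write@30
  I6 | 37 | 38 | 42 | 43   struct: MUL busy until I5 writes@36

cycle = 7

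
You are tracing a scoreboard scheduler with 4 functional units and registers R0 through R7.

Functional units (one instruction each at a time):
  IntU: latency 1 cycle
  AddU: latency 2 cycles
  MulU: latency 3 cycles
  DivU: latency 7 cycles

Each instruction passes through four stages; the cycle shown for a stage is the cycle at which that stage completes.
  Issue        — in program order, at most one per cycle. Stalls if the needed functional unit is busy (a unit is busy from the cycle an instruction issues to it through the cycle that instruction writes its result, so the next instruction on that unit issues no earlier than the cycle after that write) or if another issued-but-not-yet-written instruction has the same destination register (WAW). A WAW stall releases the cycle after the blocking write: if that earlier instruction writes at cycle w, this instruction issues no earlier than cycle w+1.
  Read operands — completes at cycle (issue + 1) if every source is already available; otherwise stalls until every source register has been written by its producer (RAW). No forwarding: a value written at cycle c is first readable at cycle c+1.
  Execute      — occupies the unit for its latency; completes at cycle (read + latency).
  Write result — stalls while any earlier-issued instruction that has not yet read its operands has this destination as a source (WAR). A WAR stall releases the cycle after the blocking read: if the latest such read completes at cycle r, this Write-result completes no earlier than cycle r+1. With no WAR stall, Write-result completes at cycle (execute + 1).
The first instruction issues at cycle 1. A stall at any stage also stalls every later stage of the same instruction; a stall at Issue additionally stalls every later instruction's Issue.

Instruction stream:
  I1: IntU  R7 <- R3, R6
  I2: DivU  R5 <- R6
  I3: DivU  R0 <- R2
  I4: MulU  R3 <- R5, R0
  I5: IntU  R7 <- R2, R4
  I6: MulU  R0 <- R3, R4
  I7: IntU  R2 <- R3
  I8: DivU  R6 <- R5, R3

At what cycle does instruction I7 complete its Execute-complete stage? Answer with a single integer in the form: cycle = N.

cycle = 30

c1: I1 dispatched to IntU
c2: I1 operands ready · I2 dispatched to DivU
c3: I1 complete · I2 operands ready
c4: R7←I1
c10: I2 complete
c11: R5←I2
c12: I3 dispatched to DivU
c13: I3 operands ready · I4 dispatched to MulU
c14: I5 dispatched to IntU
c15: I5 operands ready
c16: I5 complete
c17: R7←I5
c20: I3 complete
c21: R0←I3
c22: I4 operands ready
c25: I4 complete
c26: R3←I4
c27: I6 dispatched to MulU
c28: I6 operands ready · I7 dispatched to IntU
c29: I7 operands ready · I8 dispatched to DivU
c30: I7 complete · I8 operands ready
c31: I6 complete · R2←I7
c32: R0←I6
c37: I8 complete
c38: R6←I8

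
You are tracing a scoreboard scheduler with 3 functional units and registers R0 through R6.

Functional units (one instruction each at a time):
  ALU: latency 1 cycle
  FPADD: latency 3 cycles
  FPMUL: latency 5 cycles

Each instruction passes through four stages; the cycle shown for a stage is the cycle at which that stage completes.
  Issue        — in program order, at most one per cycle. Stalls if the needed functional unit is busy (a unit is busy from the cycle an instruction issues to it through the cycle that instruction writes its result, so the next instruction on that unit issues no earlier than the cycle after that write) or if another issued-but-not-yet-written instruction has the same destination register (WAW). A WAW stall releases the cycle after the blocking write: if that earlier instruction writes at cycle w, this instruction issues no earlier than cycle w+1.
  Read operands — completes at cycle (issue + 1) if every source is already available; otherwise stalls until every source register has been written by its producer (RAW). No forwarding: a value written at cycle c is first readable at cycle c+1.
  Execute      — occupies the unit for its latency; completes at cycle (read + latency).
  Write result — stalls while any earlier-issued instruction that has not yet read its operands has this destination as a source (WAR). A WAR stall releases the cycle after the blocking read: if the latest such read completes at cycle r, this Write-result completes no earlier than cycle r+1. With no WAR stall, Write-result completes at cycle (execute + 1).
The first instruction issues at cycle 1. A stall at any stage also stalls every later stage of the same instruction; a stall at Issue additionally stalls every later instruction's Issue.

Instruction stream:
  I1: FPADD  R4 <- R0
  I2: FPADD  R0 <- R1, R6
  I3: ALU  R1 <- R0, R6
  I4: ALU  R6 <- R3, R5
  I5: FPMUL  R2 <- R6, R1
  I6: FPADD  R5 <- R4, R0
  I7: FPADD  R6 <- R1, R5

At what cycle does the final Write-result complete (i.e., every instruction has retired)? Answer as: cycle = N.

cycle = 29

I1 -> (1, 2, 5, 6)
I2 -> (7, 8, 11, 12)  // struct: FPADD busy until I1 writes@6
I3 -> (8, 13, 14, 15)  // RAW R0: wait I2 write@12
I4 -> (16, 17, 18, 19)  // struct: ALU busy until I3 writes@15
I5 -> (17, 20, 25, 26)  // RAW R6: wait I4 write@19
I6 -> (18, 19, 22, 23)
I7 -> (24, 25, 28, 29)  // struct: FPADD busy until I6 writes@23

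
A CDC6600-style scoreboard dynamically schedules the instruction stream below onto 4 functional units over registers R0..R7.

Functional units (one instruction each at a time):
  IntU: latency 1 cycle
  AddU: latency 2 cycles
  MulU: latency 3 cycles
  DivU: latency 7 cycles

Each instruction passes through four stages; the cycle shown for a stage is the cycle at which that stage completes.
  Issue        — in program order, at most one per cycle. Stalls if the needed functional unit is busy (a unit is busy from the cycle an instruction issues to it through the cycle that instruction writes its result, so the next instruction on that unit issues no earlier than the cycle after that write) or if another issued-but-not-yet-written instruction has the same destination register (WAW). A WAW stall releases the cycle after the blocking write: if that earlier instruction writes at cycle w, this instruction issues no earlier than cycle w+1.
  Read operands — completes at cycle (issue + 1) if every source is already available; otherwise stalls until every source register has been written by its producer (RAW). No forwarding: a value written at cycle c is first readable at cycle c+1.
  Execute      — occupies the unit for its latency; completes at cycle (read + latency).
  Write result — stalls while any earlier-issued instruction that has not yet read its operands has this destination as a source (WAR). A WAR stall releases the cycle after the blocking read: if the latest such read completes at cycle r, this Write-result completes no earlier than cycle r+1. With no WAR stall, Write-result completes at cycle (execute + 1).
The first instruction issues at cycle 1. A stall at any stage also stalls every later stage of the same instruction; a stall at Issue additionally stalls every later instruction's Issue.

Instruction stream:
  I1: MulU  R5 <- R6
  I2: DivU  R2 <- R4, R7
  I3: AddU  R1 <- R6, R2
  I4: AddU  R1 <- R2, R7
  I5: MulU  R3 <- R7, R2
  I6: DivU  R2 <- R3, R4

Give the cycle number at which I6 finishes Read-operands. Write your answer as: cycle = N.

I1 -> (1, 2, 5, 6)
I2 -> (2, 3, 10, 11)
I3 -> (3, 12, 14, 15)  // RAW R2: wait I2 write@11
I4 -> (16, 17, 19, 20)  // struct: AddU busy until I3 writes@15
I5 -> (17, 18, 21, 22)
I6 -> (18, 23, 30, 31)  // RAW R3: wait I5 write@22

cycle = 23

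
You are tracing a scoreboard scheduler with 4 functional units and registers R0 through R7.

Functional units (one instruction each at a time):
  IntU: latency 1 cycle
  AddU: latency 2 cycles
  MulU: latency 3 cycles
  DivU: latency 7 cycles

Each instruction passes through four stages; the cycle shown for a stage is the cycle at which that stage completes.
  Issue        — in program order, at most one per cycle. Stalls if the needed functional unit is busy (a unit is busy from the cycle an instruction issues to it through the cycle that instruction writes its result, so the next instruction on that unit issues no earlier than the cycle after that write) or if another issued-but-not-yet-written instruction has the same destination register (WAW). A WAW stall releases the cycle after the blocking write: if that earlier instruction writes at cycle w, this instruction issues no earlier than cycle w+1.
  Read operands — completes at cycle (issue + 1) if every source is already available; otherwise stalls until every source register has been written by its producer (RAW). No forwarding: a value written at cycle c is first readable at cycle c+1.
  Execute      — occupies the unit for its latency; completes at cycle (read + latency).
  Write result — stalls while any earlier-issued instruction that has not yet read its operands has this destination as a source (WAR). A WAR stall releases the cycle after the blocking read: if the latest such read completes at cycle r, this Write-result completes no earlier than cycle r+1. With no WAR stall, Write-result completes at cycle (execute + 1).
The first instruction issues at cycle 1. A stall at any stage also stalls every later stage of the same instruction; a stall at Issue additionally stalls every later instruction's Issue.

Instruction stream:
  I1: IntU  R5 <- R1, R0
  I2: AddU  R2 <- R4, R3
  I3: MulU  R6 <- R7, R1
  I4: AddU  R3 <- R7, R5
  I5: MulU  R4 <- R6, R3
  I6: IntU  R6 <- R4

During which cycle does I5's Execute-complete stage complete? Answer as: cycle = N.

1) issue 1, read 2, done 3, write 4
2) issue 2, read 3, done 5, write 6
3) issue 3, read 4, done 7, write 8
4) issue 7, read 8, done 10, write 11  <struct: AddU busy until I2 writes@6>
5) issue 9, read 12, done 15, write 16  <struct: MulU busy until I3 writes@8 / RAW R3: wait I4 write@11>
6) issue 10, read 17, done 18, write 19  <RAW R4: wait I5 write@16>

cycle = 15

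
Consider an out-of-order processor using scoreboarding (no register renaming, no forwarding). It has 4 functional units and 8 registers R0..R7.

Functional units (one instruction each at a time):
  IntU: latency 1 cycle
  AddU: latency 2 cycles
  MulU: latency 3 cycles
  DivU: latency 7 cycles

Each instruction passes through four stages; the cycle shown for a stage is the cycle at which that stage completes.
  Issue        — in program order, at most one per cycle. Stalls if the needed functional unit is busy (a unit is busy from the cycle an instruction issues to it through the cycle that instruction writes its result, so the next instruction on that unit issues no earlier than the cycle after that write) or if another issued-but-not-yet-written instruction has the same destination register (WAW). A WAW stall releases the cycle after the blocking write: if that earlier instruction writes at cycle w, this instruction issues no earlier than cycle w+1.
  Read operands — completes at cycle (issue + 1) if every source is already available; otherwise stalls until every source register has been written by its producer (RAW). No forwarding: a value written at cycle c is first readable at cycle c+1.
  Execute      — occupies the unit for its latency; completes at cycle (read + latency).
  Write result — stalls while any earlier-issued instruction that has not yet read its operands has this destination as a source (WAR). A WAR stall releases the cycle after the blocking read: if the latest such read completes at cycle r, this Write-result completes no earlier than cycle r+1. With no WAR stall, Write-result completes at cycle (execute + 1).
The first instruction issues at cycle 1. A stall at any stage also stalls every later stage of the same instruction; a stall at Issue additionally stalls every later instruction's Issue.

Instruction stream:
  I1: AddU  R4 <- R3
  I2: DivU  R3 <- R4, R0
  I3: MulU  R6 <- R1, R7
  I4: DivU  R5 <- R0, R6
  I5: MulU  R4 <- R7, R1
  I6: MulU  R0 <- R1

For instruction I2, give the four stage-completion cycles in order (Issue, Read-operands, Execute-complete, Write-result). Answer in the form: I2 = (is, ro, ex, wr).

I2 = (2, 6, 13, 14)

I1: IS=1 RO=2 EX=4 WR=5
I2: IS=2 RO=6 EX=13 WR=14  [RAW R4: wait I1 write@5]
I3: IS=3 RO=4 EX=7 WR=8
I4: IS=15 RO=16 EX=23 WR=24  [struct: DivU busy until I2 writes@14]
I5: IS=16 RO=17 EX=20 WR=21
I6: IS=22 RO=23 EX=26 WR=27  [struct: MulU busy until I5 writes@21]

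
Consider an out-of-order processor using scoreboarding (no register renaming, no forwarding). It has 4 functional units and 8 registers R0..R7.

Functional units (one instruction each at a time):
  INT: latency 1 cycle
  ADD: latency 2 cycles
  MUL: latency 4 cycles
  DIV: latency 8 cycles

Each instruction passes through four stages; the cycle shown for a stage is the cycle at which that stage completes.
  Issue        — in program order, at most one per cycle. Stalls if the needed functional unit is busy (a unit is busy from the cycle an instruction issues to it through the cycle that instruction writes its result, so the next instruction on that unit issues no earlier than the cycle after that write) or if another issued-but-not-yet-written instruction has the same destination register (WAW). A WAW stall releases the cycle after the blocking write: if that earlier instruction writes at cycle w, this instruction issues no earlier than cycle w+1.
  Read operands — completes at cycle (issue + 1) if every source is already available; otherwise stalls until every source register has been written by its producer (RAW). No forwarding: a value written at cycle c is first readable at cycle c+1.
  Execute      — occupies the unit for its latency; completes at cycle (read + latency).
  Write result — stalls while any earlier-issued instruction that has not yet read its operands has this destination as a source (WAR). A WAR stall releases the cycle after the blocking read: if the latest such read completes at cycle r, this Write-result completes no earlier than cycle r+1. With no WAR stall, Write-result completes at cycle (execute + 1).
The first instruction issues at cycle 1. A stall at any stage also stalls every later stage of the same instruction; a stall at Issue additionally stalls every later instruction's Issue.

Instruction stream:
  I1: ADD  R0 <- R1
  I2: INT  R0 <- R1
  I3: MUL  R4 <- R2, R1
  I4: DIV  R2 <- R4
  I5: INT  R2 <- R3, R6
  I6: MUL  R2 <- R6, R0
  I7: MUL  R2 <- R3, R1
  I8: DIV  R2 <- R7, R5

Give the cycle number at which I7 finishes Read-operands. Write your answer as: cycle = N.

t=1  I1 dispatched to ADD
t=2  I1 operands ready
t=4  I1 complete
t=5  R0←I1
t=6  I2 dispatched to INT
t=7  I2 operands ready | I3 dispatched to MUL
t=8  I2 complete | I3 operands ready | I4 dispatched to DIV
t=9  R0←I2
t=12  I3 complete
t=13  R4←I3
t=14  I4 operands ready
t=22  I4 complete
t=23  R2←I4
t=24  I5 dispatched to INT
t=25  I5 operands ready
t=26  I5 complete
t=27  R2←I5
t=28  I6 dispatched to MUL
t=29  I6 operands ready
t=33  I6 complete
t=34  R2←I6
t=35  I7 dispatched to MUL
t=36  I7 operands ready
t=40  I7 complete
t=41  R2←I7
t=42  I8 dispatched to DIV
t=43  I8 operands ready
t=51  I8 complete
t=52  R2←I8

cycle = 36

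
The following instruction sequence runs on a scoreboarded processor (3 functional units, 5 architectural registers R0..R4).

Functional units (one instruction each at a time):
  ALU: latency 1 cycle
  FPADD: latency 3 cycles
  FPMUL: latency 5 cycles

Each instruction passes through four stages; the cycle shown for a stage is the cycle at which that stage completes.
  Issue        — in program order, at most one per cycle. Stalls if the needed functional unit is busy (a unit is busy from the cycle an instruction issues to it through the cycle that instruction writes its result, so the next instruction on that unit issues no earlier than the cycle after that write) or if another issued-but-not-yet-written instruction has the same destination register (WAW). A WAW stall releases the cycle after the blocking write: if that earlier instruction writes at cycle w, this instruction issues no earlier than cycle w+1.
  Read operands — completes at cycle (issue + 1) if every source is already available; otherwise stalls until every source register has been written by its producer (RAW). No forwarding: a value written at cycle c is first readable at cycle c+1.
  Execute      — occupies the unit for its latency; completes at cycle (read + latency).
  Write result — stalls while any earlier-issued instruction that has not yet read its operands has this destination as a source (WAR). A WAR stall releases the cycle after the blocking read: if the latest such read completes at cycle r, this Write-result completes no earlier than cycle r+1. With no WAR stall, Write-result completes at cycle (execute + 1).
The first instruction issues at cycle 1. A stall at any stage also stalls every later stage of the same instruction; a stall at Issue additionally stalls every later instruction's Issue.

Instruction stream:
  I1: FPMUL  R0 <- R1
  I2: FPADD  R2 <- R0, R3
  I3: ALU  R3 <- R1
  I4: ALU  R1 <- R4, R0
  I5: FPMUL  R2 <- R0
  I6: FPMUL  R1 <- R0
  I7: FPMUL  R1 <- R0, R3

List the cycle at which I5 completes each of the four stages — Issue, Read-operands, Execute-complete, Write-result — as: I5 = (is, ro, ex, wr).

I5 = (14, 15, 20, 21)

c1: I1 issues→FPMUL
c2: I1 reads | I2 issues→FPADD
c3: I3 issues→ALU
c4: I3 reads
c5: I3 exec-done
c7: I1 exec-done
c8: I1 writes R0
c9: I2 reads
c10: I3 writes R3
c11: I4 issues→ALU
c12: I2 exec-done | I4 reads
c13: I2 writes R2 | I4 exec-done
c14: I4 writes R1 | I5 issues→FPMUL
c15: I5 reads
c20: I5 exec-done
c21: I5 writes R2
c22: I6 issues→FPMUL
c23: I6 reads
c28: I6 exec-done
c29: I6 writes R1
c30: I7 issues→FPMUL
c31: I7 reads
c36: I7 exec-done
c37: I7 writes R1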